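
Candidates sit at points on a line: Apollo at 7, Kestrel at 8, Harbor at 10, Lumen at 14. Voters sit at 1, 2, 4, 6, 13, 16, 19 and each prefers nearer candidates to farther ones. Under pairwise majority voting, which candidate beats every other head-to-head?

With single-peaked preferences on a line, the Condorcet winner is the candidate closest to the median voter.
The median voter (position 6) is closest to Apollo at 7.
Check: Apollo vs Harbor — voters closer to Apollo: 4 of 7.

Apollo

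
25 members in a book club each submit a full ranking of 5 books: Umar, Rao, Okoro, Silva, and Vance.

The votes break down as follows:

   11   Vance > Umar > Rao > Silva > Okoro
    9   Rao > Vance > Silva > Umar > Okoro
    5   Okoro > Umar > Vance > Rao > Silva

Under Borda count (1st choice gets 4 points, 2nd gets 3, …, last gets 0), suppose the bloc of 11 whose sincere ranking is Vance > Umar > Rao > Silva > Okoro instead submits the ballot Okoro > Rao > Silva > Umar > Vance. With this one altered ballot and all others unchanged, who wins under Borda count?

Rao

Borda totals with the altered ballot: Umar 35, Rao 74, Okoro 64, Silva 40, Vance 37.
The switch changes the winner from Vance to Rao.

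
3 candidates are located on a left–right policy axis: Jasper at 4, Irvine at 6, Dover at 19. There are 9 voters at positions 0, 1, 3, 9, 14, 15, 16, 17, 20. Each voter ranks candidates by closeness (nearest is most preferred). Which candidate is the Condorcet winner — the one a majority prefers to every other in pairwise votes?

Dover

With single-peaked preferences on a line, the Condorcet winner is the candidate closest to the median voter.
The median voter (position 14) is closest to Dover at 19.
Check: Dover vs Irvine — voters closer to Dover: 5 of 9.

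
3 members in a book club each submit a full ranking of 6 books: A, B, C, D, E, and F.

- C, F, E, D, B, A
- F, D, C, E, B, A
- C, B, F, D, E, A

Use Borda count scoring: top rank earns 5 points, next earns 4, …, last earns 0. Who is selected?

Borda scores:
  A: 0 + 0 + 0 = 0
  B: 1 + 1 + 4 = 6
  C: 5 + 3 + 5 = 13
  D: 2 + 4 + 2 = 8
  E: 3 + 2 + 1 = 6
  F: 4 + 5 + 3 = 12
C has the highest total.

C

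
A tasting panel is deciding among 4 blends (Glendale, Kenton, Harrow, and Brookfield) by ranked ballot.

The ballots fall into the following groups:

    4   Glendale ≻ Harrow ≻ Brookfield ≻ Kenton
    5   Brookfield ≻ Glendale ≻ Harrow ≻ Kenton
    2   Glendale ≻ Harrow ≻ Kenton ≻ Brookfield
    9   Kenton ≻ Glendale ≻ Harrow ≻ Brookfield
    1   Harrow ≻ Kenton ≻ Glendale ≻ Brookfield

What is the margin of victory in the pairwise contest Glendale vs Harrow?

Ballots ranking Glendale above Harrow: 4+5+2+9 = 20.
Ballots ranking Harrow above Glendale: 1.
Glendale wins 20–1, a margin of 19.

19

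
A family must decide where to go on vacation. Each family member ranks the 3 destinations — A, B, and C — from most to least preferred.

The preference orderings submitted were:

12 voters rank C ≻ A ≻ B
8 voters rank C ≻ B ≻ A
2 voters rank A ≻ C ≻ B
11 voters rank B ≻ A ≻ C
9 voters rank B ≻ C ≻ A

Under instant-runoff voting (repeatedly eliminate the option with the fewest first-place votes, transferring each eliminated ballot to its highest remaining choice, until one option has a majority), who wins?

C

Round 1: B 20, C 20, A 2. A has the fewest and is eliminated.
Round 2: C 22, B 20. C has a majority.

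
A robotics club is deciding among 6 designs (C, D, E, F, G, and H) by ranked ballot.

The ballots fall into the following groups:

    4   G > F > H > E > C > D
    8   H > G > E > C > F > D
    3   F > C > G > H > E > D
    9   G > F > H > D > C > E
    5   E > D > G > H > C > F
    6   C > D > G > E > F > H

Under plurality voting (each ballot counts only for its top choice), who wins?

First-place vote totals:
  C: 6
  D: 0
  E: 5
  F: 3
  G: 13
  H: 8
G has the most first-place votes.

G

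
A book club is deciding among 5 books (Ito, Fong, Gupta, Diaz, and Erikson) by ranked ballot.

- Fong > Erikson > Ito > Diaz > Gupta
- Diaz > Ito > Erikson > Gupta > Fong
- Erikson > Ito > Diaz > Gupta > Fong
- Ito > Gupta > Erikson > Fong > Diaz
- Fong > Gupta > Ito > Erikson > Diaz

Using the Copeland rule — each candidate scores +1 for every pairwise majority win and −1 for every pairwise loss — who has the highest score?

Pairwise results:
  Ito vs Fong: Ito wins 3–2.
  Ito vs Gupta: Ito wins 4–1.
  Ito vs Diaz: Ito wins 4–1.
  Ito vs Erikson: Ito wins 3–2.
  Fong vs Gupta: Gupta wins 3–2.
  Fong vs Diaz: Fong wins 3–2.
  Fong vs Erikson: Erikson wins 3–2.
  Gupta vs Diaz: Diaz wins 3–2.
  Gupta vs Erikson: Erikson wins 3–2.
  Diaz vs Erikson: Erikson wins 4–1.
Copeland scores (wins − losses):
  Ito: 4 − 0 = 4
  Fong: 1 − 3 = -2
  Gupta: 1 − 3 = -2
  Diaz: 1 − 3 = -2
  Erikson: 3 − 1 = 2
Ito has the best Copeland score.

Ito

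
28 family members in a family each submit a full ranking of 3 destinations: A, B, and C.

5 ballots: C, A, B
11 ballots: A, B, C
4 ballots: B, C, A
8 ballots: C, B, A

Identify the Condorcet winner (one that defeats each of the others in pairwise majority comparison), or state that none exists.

Head-to-head results (28 voters total):
A vs B: A wins 16–12.
A vs C: C wins 17–11.
B vs C: B wins 15–13.
No candidate beats all others: A beats B beats C beats A, a majority cycle.

There is no Condorcet winner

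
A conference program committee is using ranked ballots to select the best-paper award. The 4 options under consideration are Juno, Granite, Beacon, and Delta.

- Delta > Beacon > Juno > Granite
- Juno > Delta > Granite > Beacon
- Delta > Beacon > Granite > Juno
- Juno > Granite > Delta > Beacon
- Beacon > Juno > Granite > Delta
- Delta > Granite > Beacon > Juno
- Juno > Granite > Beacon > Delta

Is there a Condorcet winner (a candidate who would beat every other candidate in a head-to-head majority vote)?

No

Head-to-head results (7 voters total):
Juno vs Granite: Juno wins 5–2.
Juno vs Beacon: Beacon wins 4–3.
Juno vs Delta: Juno wins 4–3.
Granite vs Beacon: Granite wins 4–3.
Granite vs Delta: Delta wins 4–3.
Beacon vs Delta: Delta wins 5–2.
No candidate beats all others: Juno beats Granite beats Beacon beats Juno, a majority cycle.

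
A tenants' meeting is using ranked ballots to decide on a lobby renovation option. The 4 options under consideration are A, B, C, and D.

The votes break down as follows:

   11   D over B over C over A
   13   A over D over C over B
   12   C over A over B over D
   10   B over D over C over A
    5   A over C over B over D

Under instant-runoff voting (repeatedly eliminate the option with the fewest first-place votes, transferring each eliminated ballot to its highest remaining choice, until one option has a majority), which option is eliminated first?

B

Round 1: A 18, C 12, D 11, B 10. B has the fewest and is eliminated.
Round 2: D 21, A 18, C 12. C has the fewest and is eliminated.
Round 3: A 30, D 21. A has a majority.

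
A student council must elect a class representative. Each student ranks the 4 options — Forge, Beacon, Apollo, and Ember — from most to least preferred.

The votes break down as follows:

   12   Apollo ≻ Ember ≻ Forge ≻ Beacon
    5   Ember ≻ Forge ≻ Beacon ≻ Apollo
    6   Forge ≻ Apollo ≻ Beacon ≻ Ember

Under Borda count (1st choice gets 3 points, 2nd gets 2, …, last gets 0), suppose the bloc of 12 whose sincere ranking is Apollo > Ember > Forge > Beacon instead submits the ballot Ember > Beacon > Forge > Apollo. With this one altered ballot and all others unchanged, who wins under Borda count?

Ember

Borda totals with the altered ballot: Forge 40, Beacon 35, Apollo 12, Ember 51.
The switch changes the winner from Apollo to Ember.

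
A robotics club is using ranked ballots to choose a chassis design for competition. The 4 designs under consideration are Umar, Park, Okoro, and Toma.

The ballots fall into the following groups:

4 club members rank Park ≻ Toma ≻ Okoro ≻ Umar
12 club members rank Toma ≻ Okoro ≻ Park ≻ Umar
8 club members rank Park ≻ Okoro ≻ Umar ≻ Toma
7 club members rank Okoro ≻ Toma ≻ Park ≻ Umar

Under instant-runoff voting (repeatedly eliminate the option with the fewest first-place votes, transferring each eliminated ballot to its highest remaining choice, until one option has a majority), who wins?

Round 1: Park 12, Toma 12, Okoro 7, Umar 0. Umar has the fewest and is eliminated.
Round 2: Park 12, Toma 12, Okoro 7. Okoro has the fewest and is eliminated.
Round 3: Toma 19, Park 12. Toma has a majority.

Toma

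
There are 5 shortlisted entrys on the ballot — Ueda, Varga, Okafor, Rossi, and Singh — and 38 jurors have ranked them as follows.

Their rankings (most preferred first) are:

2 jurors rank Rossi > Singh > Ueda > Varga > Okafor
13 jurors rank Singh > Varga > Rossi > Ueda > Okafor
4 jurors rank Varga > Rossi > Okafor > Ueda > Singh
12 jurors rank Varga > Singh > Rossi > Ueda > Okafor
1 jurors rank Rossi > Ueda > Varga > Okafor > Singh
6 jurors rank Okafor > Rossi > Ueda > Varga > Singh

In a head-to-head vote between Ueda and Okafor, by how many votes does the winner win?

Ballots ranking Ueda above Okafor: 2+13+12+1 = 28.
Ballots ranking Okafor above Ueda: 4+6 = 10.
Ueda wins 28–10, a margin of 18.

18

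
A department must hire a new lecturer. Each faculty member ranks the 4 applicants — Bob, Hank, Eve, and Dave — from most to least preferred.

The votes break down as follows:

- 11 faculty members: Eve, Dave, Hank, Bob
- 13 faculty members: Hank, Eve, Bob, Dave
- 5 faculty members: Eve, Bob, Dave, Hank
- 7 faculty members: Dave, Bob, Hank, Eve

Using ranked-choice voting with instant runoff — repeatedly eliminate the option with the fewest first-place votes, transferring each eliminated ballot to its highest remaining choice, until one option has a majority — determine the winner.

Round 1: Eve 16, Hank 13, Dave 7, Bob 0. Bob has the fewest and is eliminated.
Round 2: Eve 16, Hank 13, Dave 7. Dave has the fewest and is eliminated.
Round 3: Hank 20, Eve 16. Hank has a majority.

Hank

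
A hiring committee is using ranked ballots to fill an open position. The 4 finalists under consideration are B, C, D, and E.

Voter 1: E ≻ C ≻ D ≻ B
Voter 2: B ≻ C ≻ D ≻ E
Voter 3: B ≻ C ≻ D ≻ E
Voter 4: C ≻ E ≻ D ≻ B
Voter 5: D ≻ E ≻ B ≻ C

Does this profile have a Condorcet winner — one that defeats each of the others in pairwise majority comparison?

Head-to-head results (5 voters total):
B vs C: B wins 3–2.
B vs D: D wins 3–2.
B vs E: E wins 3–2.
C vs D: C wins 4–1.
C vs E: C wins 3–2.
D vs E: D wins 3–2.
No candidate beats all others: B beats C beats D beats B, a majority cycle.

No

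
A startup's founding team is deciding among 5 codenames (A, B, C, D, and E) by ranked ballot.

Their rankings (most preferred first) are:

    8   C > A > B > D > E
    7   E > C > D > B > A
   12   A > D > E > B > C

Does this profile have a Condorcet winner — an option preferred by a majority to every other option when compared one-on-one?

Head-to-head results (27 voters total):
A vs B: A wins 20–7.
A vs C: C wins 15–12.
A vs D: A wins 20–7.
A vs E: A wins 20–7.
B vs C: C wins 15–12.
B vs D: D wins 19–8.
B vs E: E wins 19–8.
C vs D: C wins 15–12.
C vs E: E wins 19–8.
D vs E: D wins 20–7.
No candidate beats all others: A beats E beats C beats A, a majority cycle.

No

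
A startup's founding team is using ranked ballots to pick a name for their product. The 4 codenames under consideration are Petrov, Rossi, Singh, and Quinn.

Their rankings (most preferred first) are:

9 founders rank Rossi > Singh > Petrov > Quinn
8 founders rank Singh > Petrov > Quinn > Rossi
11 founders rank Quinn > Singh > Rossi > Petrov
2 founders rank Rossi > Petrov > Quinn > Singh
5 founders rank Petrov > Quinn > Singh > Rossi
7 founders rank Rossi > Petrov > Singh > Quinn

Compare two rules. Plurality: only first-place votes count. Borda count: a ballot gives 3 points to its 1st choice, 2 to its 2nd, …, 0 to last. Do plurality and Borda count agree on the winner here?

Plurality first-place counts: Petrov 5, Rossi 18, Singh 8, Quinn 11 → Rossi.
Borda totals: Petrov 58, Rossi 65, Singh 76, Quinn 53 → Singh.
The two rules disagree: plurality picks Rossi, Borda picks Singh.

No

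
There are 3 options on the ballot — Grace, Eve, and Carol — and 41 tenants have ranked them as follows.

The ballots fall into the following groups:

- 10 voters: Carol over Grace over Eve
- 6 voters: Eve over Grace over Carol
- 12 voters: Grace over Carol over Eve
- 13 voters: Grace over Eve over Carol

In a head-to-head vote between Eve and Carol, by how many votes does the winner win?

3

Ballots ranking Eve above Carol: 6+13 = 19.
Ballots ranking Carol above Eve: 10+12 = 22.
Carol wins 22–19, a margin of 3.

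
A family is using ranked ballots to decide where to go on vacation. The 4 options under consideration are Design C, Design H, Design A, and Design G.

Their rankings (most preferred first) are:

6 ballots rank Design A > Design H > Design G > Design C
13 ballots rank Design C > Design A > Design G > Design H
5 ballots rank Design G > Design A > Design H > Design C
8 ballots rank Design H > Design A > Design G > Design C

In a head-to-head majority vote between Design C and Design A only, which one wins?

Design A

Ballots ranking Design C above Design A: 13.
Ballots ranking Design A above Design C: 6+5+8 = 19.
Design A wins the head-to-head, 19–13.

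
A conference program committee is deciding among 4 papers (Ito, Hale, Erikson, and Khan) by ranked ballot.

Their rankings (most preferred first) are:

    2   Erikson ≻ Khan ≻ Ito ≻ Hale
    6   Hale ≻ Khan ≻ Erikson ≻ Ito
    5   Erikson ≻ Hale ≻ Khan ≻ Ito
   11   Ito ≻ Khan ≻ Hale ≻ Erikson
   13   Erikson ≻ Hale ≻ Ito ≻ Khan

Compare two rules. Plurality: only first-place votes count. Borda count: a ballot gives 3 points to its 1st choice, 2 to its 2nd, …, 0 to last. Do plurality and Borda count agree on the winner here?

Plurality first-place counts: Ito 11, Hale 6, Erikson 20, Khan 0 → Erikson.
Borda totals: Ito 48, Hale 65, Erikson 66, Khan 43 → Erikson.
The two rules agree on Erikson.

Yes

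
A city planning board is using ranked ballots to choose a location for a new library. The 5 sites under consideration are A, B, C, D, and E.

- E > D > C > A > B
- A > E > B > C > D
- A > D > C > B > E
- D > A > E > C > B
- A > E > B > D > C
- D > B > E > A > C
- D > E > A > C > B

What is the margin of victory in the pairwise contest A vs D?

Ballots ranking A above D: 3.
Ballots ranking D above A: 4.
D wins 4–3, a margin of 1.

1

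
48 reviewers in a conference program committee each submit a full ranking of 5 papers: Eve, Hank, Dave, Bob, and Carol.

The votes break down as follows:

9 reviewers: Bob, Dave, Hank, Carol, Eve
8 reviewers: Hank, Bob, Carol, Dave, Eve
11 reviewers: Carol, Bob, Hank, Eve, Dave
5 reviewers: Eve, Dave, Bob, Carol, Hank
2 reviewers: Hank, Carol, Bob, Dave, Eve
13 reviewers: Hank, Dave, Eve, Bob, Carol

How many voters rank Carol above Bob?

13

Ballots ranking Carol above Bob: 11+2 = 13.
Ballots ranking Bob above Carol: 9+8+5+13 = 35.
So 13 of 48 voters prefer Carol to Bob.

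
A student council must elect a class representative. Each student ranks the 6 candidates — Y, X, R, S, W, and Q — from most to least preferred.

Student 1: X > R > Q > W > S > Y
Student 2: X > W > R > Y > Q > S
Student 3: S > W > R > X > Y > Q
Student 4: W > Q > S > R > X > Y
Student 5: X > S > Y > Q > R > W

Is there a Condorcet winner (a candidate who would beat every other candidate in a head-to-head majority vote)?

Head-to-head results (5 voters total):
Y vs X: X wins 5–0.
Y vs R: R wins 4–1.
Y vs S: S wins 4–1.
Y vs W: W wins 4–1.
Y vs Q: Y wins 3–2.
X vs R: X wins 3–2.
X vs S: X wins 3–2.
X vs W: X wins 3–2.
X vs Q: X wins 4–1.
R vs S: S wins 3–2.
R vs W: W wins 3–2.
R vs Q: R wins 3–2.
S vs W: W wins 3–2.
S vs Q: Q wins 3–2.
W vs Q: W wins 3–2.
X beats each rival — Y (5–0), R (3–2), S (3–2), W (3–2), Q (4–1) — so X is the Condorcet winner.

Yes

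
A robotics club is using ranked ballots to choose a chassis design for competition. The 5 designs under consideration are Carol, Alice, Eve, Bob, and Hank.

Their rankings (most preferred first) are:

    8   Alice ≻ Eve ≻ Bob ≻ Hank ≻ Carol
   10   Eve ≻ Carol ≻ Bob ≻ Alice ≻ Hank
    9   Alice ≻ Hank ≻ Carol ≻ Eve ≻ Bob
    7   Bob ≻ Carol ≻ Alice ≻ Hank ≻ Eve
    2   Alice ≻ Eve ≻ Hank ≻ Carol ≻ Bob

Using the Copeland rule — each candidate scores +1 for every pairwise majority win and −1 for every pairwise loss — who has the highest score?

Pairwise results:
  Carol vs Alice: Alice wins 19–17.
  Carol vs Eve: Eve wins 20–16.
  Carol vs Bob: Carol wins 21–15.
  Carol vs Hank: Hank wins 19–17.
  Alice vs Eve: Alice wins 26–10.
  Alice vs Bob: Alice wins 19–17.
  Alice vs Hank: Alice wins 36–0.
  Eve vs Bob: Eve wins 29–7.
  Eve vs Hank: Eve wins 20–16.
  Bob vs Hank: Bob wins 25–11.
Copeland scores (wins − losses):
  Carol: 1 − 3 = -2
  Alice: 4 − 0 = 4
  Eve: 3 − 1 = 2
  Bob: 1 − 3 = -2
  Hank: 1 − 3 = -2
Alice has the best Copeland score.

Alice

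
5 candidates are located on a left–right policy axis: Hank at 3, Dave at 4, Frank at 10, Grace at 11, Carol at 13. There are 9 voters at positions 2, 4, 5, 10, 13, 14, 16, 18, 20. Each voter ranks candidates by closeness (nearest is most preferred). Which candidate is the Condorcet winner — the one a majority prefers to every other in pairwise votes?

With single-peaked preferences on a line, the Condorcet winner is the candidate closest to the median voter.
The median voter (position 13) is closest to Carol at 13.
Check: Carol vs Frank — voters closer to Carol: 5 of 9.

Carol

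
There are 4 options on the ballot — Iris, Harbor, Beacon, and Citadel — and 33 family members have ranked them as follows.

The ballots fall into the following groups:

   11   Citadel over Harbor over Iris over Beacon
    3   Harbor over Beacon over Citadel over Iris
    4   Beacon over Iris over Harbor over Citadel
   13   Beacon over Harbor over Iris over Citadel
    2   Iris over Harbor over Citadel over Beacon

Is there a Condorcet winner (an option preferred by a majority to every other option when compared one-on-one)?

Head-to-head results (33 voters total):
Iris vs Harbor: Harbor wins 27–6.
Iris vs Beacon: Beacon wins 20–13.
Iris vs Citadel: Iris wins 19–14.
Harbor vs Beacon: Beacon wins 17–16.
Harbor vs Citadel: Harbor wins 22–11.
Beacon vs Citadel: Beacon wins 20–13.
Beacon beats each rival — Iris (20–13), Harbor (17–16), Citadel (20–13) — so Beacon is the Condorcet winner.

Yes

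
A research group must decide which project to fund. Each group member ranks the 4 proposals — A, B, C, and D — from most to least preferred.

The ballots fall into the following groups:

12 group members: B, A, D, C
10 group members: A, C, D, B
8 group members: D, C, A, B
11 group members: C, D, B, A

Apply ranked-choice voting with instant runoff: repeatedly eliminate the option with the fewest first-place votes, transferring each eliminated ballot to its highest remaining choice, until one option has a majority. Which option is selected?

Round 1: B 12, C 11, A 10, D 8. D has the fewest and is eliminated.
Round 2: C 19, B 12, A 10. A has the fewest and is eliminated.
Round 3: C 29, B 12. C has a majority.

C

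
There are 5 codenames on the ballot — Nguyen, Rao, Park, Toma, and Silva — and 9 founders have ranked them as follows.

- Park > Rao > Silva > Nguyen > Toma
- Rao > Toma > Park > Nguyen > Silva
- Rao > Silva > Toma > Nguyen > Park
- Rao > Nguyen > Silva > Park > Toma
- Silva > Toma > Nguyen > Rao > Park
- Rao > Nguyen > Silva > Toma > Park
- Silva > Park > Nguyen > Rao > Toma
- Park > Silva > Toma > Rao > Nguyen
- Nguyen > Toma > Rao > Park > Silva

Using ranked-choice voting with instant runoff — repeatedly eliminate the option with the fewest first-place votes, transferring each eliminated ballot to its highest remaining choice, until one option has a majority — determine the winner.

Rao

Round 1: Rao 4, Park 2, Silva 2, Nguyen 1, Toma 0. Toma has the fewest and is eliminated.
Round 2: Rao 4, Park 2, Silva 2, Nguyen 1. Nguyen has the fewest and is eliminated.
Round 3: Rao 5, Park 2, Silva 2. Rao has a majority.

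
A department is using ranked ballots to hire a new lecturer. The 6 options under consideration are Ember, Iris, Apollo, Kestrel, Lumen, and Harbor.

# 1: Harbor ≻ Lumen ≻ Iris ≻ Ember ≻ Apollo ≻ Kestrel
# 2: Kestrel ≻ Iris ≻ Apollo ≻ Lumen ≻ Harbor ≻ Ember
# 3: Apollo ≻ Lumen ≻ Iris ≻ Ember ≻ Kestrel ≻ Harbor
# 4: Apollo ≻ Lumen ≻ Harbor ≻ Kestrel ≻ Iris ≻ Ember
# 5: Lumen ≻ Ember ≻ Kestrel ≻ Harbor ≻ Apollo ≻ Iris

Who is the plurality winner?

First-place vote totals:
  Ember: 0
  Iris: 0
  Apollo: 2
  Kestrel: 1
  Lumen: 1
  Harbor: 1
Apollo has the most first-place votes.

Apollo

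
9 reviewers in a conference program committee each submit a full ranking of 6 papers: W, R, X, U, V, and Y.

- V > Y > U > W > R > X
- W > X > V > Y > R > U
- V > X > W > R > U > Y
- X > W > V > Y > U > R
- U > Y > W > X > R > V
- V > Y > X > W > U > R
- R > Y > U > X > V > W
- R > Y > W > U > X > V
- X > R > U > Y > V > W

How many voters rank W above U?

5

Ballots ranking W above U: 5.
Ballots ranking U above W: 4.
So 5 of 9 voters prefer W to U.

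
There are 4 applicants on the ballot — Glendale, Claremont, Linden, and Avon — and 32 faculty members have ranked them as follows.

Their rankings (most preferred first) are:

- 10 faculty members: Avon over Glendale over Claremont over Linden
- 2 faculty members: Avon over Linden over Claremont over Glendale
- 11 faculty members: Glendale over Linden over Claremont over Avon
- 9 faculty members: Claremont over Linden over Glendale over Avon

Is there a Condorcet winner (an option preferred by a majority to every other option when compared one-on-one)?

Yes

Head-to-head results (32 voters total):
Glendale vs Claremont: Glendale wins 21–11.
Glendale vs Linden: Glendale wins 21–11.
Glendale vs Avon: Glendale wins 20–12.
Claremont vs Linden: Claremont wins 19–13.
Claremont vs Avon: Claremont wins 20–12.
Linden vs Avon: Linden wins 20–12.
Glendale beats each rival — Claremont (21–11), Linden (21–11), Avon (20–12) — so Glendale is the Condorcet winner.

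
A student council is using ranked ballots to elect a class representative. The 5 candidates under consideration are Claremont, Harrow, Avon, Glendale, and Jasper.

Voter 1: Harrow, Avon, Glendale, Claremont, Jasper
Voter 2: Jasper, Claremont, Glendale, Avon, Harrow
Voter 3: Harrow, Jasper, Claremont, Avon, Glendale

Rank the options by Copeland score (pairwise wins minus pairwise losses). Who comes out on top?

Pairwise results:
  Claremont vs Harrow: Harrow wins 2–1.
  Claremont vs Avon: Claremont wins 2–1.
  Claremont vs Glendale: Claremont wins 2–1.
  Claremont vs Jasper: Jasper wins 2–1.
  Harrow vs Avon: Harrow wins 2–1.
  Harrow vs Glendale: Harrow wins 2–1.
  Harrow vs Jasper: Harrow wins 2–1.
  Avon vs Glendale: Avon wins 2–1.
  Avon vs Jasper: Jasper wins 2–1.
  Glendale vs Jasper: Jasper wins 2–1.
Copeland scores (wins − losses):
  Claremont: 2 − 2 = 0
  Harrow: 4 − 0 = 4
  Avon: 1 − 3 = -2
  Glendale: 0 − 4 = -4
  Jasper: 3 − 1 = 2
Harrow has the best Copeland score.

Harrow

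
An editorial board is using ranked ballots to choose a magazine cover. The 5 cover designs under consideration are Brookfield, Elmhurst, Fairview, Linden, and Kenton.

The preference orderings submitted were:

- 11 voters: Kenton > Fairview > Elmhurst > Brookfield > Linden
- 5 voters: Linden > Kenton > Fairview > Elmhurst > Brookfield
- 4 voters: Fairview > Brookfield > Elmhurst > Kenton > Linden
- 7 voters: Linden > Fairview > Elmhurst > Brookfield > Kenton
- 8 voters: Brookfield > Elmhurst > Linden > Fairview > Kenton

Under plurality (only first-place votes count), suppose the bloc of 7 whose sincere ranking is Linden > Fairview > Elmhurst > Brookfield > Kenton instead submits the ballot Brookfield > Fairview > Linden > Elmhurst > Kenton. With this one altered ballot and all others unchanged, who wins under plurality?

Brookfield

First-place totals with the altered ballot: Brookfield 15, Elmhurst 0, Fairview 4, Linden 5, Kenton 11.
The switch changes the winner from Linden to Brookfield.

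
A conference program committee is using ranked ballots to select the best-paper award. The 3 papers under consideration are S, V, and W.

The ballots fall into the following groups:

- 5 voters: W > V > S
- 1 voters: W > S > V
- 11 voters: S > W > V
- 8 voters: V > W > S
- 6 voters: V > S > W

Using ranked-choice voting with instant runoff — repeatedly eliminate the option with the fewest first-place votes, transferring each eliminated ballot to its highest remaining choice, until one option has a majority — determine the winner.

V

Round 1: V 14, S 11, W 6. W has the fewest and is eliminated.
Round 2: V 19, S 12. V has a majority.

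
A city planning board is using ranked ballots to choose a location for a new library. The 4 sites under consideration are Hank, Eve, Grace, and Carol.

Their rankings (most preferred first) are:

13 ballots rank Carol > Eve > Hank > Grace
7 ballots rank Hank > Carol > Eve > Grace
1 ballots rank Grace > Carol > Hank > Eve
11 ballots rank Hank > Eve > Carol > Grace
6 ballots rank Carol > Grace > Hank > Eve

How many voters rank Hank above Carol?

18

Ballots ranking Hank above Carol: 7+11 = 18.
Ballots ranking Carol above Hank: 13+1+6 = 20.
So 18 of 38 voters prefer Hank to Carol.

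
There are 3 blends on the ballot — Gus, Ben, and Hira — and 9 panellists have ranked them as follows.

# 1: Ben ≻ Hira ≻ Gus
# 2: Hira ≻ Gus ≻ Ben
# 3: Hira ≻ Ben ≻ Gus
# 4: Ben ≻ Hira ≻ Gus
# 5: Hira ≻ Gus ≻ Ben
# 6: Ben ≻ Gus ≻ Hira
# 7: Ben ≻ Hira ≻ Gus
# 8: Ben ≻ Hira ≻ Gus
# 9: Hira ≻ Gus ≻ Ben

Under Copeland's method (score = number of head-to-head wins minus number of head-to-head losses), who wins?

Ben

Pairwise results:
  Gus vs Ben: Ben wins 6–3.
  Gus vs Hira: Hira wins 8–1.
  Ben vs Hira: Ben wins 5–4.
Copeland scores (wins − losses):
  Gus: 0 − 2 = -2
  Ben: 2 − 0 = 2
  Hira: 1 − 1 = 0
Ben has the best Copeland score.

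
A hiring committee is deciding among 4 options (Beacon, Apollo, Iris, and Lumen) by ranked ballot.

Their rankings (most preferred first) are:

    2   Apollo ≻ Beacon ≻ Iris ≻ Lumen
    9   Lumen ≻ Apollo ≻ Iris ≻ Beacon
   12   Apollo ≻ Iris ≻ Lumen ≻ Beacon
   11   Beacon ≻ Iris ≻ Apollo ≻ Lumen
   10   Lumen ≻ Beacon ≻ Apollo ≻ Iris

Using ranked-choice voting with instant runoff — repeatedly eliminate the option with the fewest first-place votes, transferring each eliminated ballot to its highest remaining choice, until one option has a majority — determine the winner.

Apollo

Round 1: Lumen 19, Apollo 14, Beacon 11, Iris 0. Iris has the fewest and is eliminated.
Round 2: Lumen 19, Apollo 14, Beacon 11. Beacon has the fewest and is eliminated.
Round 3: Apollo 25, Lumen 19. Apollo has a majority.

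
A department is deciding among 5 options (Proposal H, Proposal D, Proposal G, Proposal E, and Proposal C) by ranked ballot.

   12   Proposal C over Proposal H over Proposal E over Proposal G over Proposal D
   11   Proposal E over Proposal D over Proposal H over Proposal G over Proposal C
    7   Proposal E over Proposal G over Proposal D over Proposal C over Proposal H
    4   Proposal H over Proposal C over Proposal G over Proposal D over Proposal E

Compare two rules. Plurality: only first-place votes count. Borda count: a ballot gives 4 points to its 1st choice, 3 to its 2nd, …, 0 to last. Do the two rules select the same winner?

Plurality first-place counts: Proposal H 4, Proposal D 0, Proposal G 0, Proposal E 18, Proposal C 12 → Proposal E.
Borda totals: Proposal H 74, Proposal D 51, Proposal G 52, Proposal E 96, Proposal C 67 → Proposal E.
The two rules agree on Proposal E.

Yes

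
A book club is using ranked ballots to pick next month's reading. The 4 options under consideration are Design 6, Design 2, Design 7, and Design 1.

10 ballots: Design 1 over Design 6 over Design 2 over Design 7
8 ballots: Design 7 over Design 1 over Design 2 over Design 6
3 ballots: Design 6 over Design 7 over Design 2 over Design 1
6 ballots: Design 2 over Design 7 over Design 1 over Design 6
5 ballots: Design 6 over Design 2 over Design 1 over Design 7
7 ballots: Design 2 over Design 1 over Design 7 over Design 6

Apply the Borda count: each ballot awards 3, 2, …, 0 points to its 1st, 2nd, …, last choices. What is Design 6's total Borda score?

44

Borda scores:
  Design 6: 10·2 + 8·0 + 3·3 + 6·0 + 5·3 + 7·0 = 44
  Design 2: 10·1 + 8·1 + 3·1 + 6·3 + 5·2 + 7·3 = 70
  Design 7: 10·0 + 8·3 + 3·2 + 6·2 + 5·0 + 7·1 = 49
  Design 1: 10·3 + 8·2 + 3·0 + 6·1 + 5·1 + 7·2 = 71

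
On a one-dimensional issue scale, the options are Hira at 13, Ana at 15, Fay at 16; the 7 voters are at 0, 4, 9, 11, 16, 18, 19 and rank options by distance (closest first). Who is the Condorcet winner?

Hira

With single-peaked preferences on a line, the Condorcet winner is the candidate closest to the median voter.
The median voter (position 11) is closest to Hira at 13.
Check: Hira vs Fay — voters closer to Hira: 4 of 7.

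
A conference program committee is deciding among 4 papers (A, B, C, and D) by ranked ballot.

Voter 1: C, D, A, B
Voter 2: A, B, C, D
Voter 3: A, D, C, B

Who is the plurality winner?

A

First-place vote totals:
  A: 2
  B: 0
  C: 1
  D: 0
A has the most first-place votes.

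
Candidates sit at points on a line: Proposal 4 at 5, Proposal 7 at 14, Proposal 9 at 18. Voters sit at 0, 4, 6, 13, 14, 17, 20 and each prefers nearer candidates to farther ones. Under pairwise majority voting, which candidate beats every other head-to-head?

With single-peaked preferences on a line, the Condorcet winner is the candidate closest to the median voter.
The median voter (position 13) is closest to Proposal 7 at 14.
Check: Proposal 7 vs Proposal 9 — voters closer to Proposal 7: 5 of 7.

Proposal 7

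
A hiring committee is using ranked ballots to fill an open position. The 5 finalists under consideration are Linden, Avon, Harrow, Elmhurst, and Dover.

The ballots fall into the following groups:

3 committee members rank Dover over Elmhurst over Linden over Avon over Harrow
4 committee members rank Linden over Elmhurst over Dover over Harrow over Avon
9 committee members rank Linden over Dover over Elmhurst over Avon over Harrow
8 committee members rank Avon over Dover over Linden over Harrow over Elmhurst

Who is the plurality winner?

Linden

First-place vote totals:
  Linden: 13
  Avon: 8
  Harrow: 0
  Elmhurst: 0
  Dover: 3
Linden has the most first-place votes.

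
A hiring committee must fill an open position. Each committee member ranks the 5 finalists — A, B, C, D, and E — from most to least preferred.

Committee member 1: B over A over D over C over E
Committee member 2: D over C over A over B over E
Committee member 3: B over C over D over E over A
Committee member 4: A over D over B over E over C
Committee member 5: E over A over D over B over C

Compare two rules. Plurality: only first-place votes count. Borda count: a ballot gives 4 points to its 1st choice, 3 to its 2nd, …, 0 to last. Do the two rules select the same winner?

No

Plurality first-place counts: A 1, B 2, C 0, D 1, E 1 → B.
Borda totals: A 12, B 12, C 7, D 13, E 6 → D.
The two rules disagree: plurality picks B, Borda picks D.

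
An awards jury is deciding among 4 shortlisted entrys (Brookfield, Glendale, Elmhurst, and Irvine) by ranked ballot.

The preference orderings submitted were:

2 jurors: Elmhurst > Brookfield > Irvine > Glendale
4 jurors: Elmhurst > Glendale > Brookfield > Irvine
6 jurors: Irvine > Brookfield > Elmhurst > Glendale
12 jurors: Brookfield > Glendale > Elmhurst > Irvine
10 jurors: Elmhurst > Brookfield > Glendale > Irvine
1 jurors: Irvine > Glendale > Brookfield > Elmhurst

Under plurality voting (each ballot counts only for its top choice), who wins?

Elmhurst

First-place vote totals:
  Brookfield: 12
  Glendale: 0
  Elmhurst: 16
  Irvine: 7
Elmhurst has the most first-place votes.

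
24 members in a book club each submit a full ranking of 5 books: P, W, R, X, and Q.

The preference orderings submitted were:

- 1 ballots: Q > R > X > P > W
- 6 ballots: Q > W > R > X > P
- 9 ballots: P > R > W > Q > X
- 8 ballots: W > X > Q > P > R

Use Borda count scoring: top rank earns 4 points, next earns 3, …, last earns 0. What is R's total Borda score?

42

Borda scores:
  P: 1 + 6·0 + 9·4 + 8·1 = 45
  W: 0 + 6·3 + 9·2 + 8·4 = 68
  R: 3 + 6·2 + 9·3 + 8·0 = 42
  X: 2 + 6·1 + 9·0 + 8·3 = 32
  Q: 4 + 6·4 + 9·1 + 8·2 = 53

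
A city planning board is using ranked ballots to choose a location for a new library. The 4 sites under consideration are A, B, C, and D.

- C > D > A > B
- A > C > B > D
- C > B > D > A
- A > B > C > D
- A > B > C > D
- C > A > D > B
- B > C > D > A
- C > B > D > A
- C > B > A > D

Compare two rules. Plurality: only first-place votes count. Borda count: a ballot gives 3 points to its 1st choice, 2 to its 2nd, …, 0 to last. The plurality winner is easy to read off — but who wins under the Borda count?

C

Plurality first-place counts: A 3, B 1, C 5, D 0 → C.
Borda totals: A 13, B 14, C 21, D 6 → C.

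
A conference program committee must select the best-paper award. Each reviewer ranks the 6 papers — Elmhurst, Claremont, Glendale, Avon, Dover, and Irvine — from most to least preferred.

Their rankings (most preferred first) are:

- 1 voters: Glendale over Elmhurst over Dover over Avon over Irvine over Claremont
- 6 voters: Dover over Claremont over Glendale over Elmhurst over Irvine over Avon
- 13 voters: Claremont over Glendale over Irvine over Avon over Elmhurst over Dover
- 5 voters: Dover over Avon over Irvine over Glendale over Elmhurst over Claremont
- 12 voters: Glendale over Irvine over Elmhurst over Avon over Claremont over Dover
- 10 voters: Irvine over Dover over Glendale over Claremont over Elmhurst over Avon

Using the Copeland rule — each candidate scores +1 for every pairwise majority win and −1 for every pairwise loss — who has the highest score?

Pairwise results:
  Elmhurst vs Claremont: Claremont wins 29–18.
  Elmhurst vs Glendale: Glendale wins 47–0.
  Elmhurst vs Avon: Elmhurst wins 29–18.
  Elmhurst vs Dover: Elmhurst wins 26–21.
  Elmhurst vs Irvine: Irvine wins 40–7.
  Claremont vs Glendale: Glendale wins 28–19.
  Claremont vs Avon: Claremont wins 29–18.
  Claremont vs Dover: Claremont wins 25–22.
  Claremont vs Irvine: Irvine wins 28–19.
  Glendale vs Avon: Glendale wins 42–5.
  Glendale vs Dover: Glendale wins 26–21.
  Glendale vs Irvine: Glendale wins 32–15.
  Avon vs Dover: Avon wins 25–22.
  Avon vs Irvine: Irvine wins 41–6.
  Dover vs Irvine: Irvine wins 35–12.
Copeland scores (wins − losses):
  Elmhurst: 2 − 3 = -1
  Claremont: 3 − 2 = 1
  Glendale: 5 − 0 = 5
  Avon: 1 − 4 = -3
  Dover: 0 − 5 = -5
  Irvine: 4 − 1 = 3
Glendale has the best Copeland score.

Glendale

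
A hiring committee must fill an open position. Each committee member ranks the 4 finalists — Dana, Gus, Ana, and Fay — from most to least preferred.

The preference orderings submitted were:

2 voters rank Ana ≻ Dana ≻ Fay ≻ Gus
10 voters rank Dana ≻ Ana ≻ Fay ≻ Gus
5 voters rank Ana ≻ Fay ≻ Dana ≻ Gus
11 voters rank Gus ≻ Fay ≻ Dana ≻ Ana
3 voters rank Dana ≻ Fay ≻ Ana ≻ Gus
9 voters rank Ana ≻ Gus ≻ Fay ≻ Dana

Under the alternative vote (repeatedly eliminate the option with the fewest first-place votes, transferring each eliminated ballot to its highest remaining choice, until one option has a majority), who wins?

Dana

Round 1: Ana 16, Dana 13, Gus 11, Fay 0. Fay has the fewest and is eliminated.
Round 2: Ana 16, Dana 13, Gus 11. Gus has the fewest and is eliminated.
Round 3: Dana 24, Ana 16. Dana has a majority.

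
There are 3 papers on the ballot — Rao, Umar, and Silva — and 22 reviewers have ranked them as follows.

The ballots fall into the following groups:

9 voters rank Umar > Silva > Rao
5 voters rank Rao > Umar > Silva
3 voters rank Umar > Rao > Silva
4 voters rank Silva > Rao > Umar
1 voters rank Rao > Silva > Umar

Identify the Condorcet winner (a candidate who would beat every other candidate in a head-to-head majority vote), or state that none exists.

Umar

Head-to-head results (22 voters total):
Rao vs Umar: Umar wins 12–10.
Rao vs Silva: Silva wins 13–9.
Umar vs Silva: Umar wins 17–5.
Umar beats each rival — Rao (12–10), Silva (17–5) — so Umar is the Condorcet winner.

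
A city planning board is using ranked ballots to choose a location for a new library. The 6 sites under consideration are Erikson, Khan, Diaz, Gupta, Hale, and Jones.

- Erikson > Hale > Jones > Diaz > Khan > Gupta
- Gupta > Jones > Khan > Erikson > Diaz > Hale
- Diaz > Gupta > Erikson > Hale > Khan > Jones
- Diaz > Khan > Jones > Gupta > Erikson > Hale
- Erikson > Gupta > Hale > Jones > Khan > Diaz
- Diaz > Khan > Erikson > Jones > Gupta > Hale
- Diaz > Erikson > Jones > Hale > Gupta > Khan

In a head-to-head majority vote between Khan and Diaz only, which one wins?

Ballots ranking Khan above Diaz: 2.
Ballots ranking Diaz above Khan: 5.
Diaz wins the head-to-head, 5–2.

Diaz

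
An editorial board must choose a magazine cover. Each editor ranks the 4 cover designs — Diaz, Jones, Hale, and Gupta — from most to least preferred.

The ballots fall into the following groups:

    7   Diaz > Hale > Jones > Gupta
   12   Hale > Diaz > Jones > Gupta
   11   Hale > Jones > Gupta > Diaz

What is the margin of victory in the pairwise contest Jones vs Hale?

Ballots ranking Jones above Hale: 0.
Ballots ranking Hale above Jones: 7+12+11 = 30.
Hale wins 30–0, a margin of 30.

30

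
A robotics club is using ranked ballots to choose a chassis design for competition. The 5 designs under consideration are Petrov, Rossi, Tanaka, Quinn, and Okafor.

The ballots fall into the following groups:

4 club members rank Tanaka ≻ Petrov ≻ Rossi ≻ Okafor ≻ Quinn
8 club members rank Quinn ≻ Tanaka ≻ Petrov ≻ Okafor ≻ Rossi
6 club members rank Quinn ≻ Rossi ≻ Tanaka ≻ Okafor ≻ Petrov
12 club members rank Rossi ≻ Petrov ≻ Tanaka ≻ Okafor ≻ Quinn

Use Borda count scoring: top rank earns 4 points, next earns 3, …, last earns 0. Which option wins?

Borda scores:
  Petrov: 4·3 + 8·2 + 6·0 + 12·3 = 64
  Rossi: 4·2 + 8·0 + 6·3 + 12·4 = 74
  Tanaka: 4·4 + 8·3 + 6·2 + 12·2 = 76
  Quinn: 4·0 + 8·4 + 6·4 + 12·0 = 56
  Okafor: 4·1 + 8·1 + 6·1 + 12·1 = 30
Tanaka has the highest total.

Tanaka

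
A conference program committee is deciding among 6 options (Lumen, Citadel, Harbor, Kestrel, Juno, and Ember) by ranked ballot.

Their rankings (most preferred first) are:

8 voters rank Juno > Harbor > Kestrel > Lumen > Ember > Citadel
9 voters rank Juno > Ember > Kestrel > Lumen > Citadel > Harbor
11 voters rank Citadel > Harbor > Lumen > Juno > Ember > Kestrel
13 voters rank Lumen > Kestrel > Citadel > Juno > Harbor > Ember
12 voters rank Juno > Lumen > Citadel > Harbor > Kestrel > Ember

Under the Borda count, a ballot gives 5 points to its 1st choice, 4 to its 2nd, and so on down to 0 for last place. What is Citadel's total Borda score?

139

Borda scores:
  Lumen: 8·2 + 9·2 + 11·3 + 13·5 + 12·4 = 180
  Citadel: 8·0 + 9·1 + 11·5 + 13·3 + 12·3 = 139
  Harbor: 8·4 + 9·0 + 11·4 + 13·1 + 12·2 = 113
  Kestrel: 8·3 + 9·3 + 11·0 + 13·4 + 12·1 = 115
  Juno: 8·5 + 9·5 + 11·2 + 13·2 + 12·5 = 193
  Ember: 8·1 + 9·4 + 11·1 + 13·0 + 12·0 = 55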